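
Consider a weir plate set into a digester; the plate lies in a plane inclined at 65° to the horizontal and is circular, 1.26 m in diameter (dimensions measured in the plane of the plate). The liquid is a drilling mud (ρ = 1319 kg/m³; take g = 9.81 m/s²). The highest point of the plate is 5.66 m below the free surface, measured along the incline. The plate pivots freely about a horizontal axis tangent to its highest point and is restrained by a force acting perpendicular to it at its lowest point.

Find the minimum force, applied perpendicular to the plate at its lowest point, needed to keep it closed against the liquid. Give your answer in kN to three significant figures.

γ = ρg = 1319 × 9.81 / 1000 = 12.93939 kN/m³.
Let θ = 65° be the plate's angle to the horizontal; measure y along the incline from where the plane meets the free surface. Vertical depth h = y·sinθ with sinθ = 0.906308.
The centroid is at the centre, 0.63 m below the top of the plate, so y_c = 5.66 + 0.63 = 6.29 m and h_c = 6.29 × 0.906308 = 5.70068 m.
A = π(0.63)² = 1.2469 m².
Resultant F = γ·h_c·A = 12.93939 × 5.70068 × 1.2469 = 91.9755 kN.
I_c = πr⁴/4 = π × 0.63⁴/4 = 0.123723 m⁴.
Centre of pressure: y_p = y_c + I_c/(y_c·A) = 6.29 + 0.123723/(6.29 × 1.2469) = 6.29 + 0.015775 = 6.30577 m along the plane.
The resultant acts 0.63 + 0.015775 = 0.645775 m (along the plate) below the hinge at the top edge, so the moment about the hinge is M = F × 0.645775 = 91.9755 × 0.645775 = 59.3955 kN·m.
A normal force at the bottom, 1.26 m from the hinge, must supply this moment: P = 59.3955/1.26 = 47.1393 kN.

P ≈ 47.1 kN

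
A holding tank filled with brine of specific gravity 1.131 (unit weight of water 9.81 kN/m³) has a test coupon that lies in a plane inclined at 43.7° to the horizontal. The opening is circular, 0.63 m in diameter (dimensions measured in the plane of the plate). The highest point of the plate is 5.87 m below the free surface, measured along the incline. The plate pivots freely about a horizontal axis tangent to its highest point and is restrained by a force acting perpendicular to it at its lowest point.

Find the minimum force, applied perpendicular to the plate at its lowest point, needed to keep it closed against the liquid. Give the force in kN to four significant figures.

P ≈ 7.484 kN

γ = 1.131 × 9.81 = 11.09511 kN/m³.
Let θ = 43.7° be the plate's angle to the horizontal; measure y along the incline from where the plane meets the free surface. Vertical depth h = y·sinθ with sinθ = 0.690882.
The centroid is at the centre, 0.315 m below the top of the plate, so y_c = 5.87 + 0.315 = 6.185 m and h_c = 6.185 × 0.690882 = 4.27311 m.
A = π(0.315)² = 0.311725 m².
Resultant F = γ·h_c·A = 11.09511 × 4.27311 × 0.311725 = 14.7791 kN.
I_c = πr⁴/4 = π × 0.315⁴/4 = 0.00773272 m⁴.
Centre of pressure: y_p = y_c + I_c/(y_c·A) = 6.185 + 0.00773272/(6.185 × 0.311725) = 6.185 + 0.00401071 = 6.18901 m along the plane.
The resultant acts 0.315 + 0.00401071 = 0.319011 m (along the plate) below the hinge at the top edge, so the moment about the hinge is M = F × 0.319011 = 14.7791 × 0.319011 = 4.7147 kN·m.
A normal force at the bottom, 0.63 m from the hinge, must supply this moment: P = 4.7147/0.63 = 7.48365 kN.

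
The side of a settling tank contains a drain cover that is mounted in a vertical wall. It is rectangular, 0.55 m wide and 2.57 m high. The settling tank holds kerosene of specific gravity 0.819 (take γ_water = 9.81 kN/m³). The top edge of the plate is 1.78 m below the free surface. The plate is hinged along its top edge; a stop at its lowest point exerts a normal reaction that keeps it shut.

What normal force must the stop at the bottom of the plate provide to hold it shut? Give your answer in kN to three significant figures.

P ≈ 19.8 kN

γ = 0.819 × 9.81 = 8.03439 kN/m³.
The centroid lies 2.57/2 = 1.285 m below the top edge, so the centroid depth is h_c = 1.78 + 1.285 = 3.065 m.
A = 0.55 × 2.57 = 1.4135 m².
Resultant F = γ·h_c·A = 8.03439 × 3.065 × 1.4135 = 34.808 kN.
I_c = b·h³/12 = 0.55 × 2.57³/12 = 0.778002 m⁴.
Centre of pressure: y_p = y_c + I_c/(y_c·A) = 3.065 + 0.778002/(3.065 × 1.4135) = 3.065 + 0.179579 = 3.24458 m along the plane.
The resultant acts 1.285 + 0.179579 = 1.46458 m (along the plate) below the hinge at the top edge, so the moment about the hinge is M = F × 1.46458 = 34.808 × 1.46458 = 50.9791 kN·m.
A normal force at the bottom, 2.57 m from the hinge, must supply this moment: P = 50.9791/2.57 = 19.8362 kN.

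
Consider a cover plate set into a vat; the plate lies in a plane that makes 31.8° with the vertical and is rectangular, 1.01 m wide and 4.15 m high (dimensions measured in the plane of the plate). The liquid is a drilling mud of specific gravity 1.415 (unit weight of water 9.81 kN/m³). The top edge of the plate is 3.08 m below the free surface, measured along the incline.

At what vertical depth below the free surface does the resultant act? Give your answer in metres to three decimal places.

h_p = 4.618 m

γ = 1.415 × 9.81 = 13.88115 kN/m³.
The plate makes 31.8° with the vertical, i.e. θ = 90° − 31.8° = 58.2° to the horizontal. Measuring y along the incline from the free-surface line, vertical depth h = y·sinθ with sinθ = 0.849893.
The centroid lies 4.15/2 = 2.075 m below the top edge, so y_c = 3.08 + 2.075 = 5.155 m and h_c = 5.155 × 0.849893 = 4.3812 m.
A = 1.01 × 4.15 = 4.1915 m².
Resultant F = γ·h_c·A = 13.88115 × 4.3812 × 4.1915 = 254.911 kN.
I_c = b·h³/12 = 1.01 × 4.15³/12 = 6.01568 m⁴.
Centre of pressure: y_p = y_c + I_c/(y_c·A) = 5.155 + 6.01568/(5.155 × 4.1915) = 5.155 + 0.278411 = 5.43341 m along the plane.
Vertically, h_p = y_p·sinθ = 5.43341 × 0.849893 = 4.61782 m.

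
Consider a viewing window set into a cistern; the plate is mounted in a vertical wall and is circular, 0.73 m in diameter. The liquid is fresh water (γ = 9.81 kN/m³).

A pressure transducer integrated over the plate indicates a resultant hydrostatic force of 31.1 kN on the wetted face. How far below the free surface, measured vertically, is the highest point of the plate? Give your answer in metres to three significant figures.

γ = 9.81 kN/m³.
A = π(0.365)² = 0.418539 m².
From F = γ·h_c·A, the centroid depth is h_c = 31.1/(9.81 × 0.418539) = 7.57453 m.
The centroid is at the centre, 0.365 m below the top of the plate, so the highest point sits at h_top = 7.57453 − 0.365 = 7.20953 m below the surface.

d_top ≈ 7.21 m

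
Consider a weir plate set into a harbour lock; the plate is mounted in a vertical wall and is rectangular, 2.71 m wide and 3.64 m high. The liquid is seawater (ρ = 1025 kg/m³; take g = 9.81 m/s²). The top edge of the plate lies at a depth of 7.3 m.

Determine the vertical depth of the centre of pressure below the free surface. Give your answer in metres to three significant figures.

h_p = 9.24 m

γ = ρg = 1025 × 9.81 / 1000 = 10.05525 kN/m³.
The centroid lies 3.64/2 = 1.82 m below the top edge, so the centroid depth is h_c = 7.3 + 1.82 = 9.12 m.
A = 2.71 × 3.64 = 9.8644 m².
Resultant F = γ·h_c·A = 10.05525 × 9.12 × 9.8644 = 904.604 kN.
I_c = b·h³/12 = 2.71 × 3.64³/12 = 10.8916 m⁴.
Centre of pressure: y_p = y_c + I_c/(y_c·A) = 9.12 + 10.8916/(9.12 × 9.8644) = 9.12 + 0.121067 = 9.24107 m along the plane.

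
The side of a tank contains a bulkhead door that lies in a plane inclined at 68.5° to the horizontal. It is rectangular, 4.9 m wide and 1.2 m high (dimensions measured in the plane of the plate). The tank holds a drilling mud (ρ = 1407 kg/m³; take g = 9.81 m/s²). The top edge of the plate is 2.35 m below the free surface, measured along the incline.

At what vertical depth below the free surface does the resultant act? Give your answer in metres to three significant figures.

h_p = 2.78 m

γ = ρg = 1407 × 9.81 / 1000 = 13.80267 kN/m³.
Let θ = 68.5° be the plate's angle to the horizontal; measure y along the incline from where the plane meets the free surface. Vertical depth h = y·sinθ with sinθ = 0.930418.
The centroid lies 1.2/2 = 0.6 m below the top edge, so y_c = 2.35 + 0.6 = 2.95 m and h_c = 2.95 × 0.930418 = 2.74473 m.
A = 4.9 × 1.2 = 5.88 m².
Resultant F = γ·h_c·A = 13.80267 × 2.74473 × 5.88 = 222.761 kN.
I_c = b·h³/12 = 4.9 × 1.2³/12 = 0.7056 m⁴.
Centre of pressure: y_p = y_c + I_c/(y_c·A) = 2.95 + 0.7056/(2.95 × 5.88) = 2.95 + 0.040678 = 2.99068 m along the plane.
Vertically, h_p = y_p·sinθ = 2.99068 × 0.930418 = 2.78258 m.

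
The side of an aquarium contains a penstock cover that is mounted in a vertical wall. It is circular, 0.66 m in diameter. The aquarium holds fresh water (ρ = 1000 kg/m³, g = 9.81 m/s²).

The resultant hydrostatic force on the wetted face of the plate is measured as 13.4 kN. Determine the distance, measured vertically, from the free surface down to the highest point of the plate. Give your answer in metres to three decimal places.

γ = ρg = 1000 × 9.81 = 9810 N/m³ = 9.81 kN/m³.
A = π(0.33)² = 0.342119 m².
From F = γ·h_c·A, the centroid depth is h_c = 13.4/(9.81 × 0.342119) = 3.99263 m.
The centroid is at the centre, 0.33 m below the top of the plate, so the highest point sits at h_top = 3.99263 − 0.33 = 3.66263 m below the surface.

d_top ≈ 3.663 m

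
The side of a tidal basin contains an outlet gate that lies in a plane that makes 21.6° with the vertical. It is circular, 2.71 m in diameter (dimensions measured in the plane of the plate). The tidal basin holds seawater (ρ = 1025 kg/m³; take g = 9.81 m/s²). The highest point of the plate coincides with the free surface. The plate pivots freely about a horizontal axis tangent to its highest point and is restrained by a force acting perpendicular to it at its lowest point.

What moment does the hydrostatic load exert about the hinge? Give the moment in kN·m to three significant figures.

M ≈ 124 kN·m

γ = ρg = 1025 × 9.81 / 1000 = 10.05525 kN/m³.
The plate makes 21.6° with the vertical, i.e. θ = 90° − 21.6° = 68.4° to the horizontal. Measuring y along the incline from the free-surface line, vertical depth h = y·sinθ with sinθ = 0.929776.
The centroid is at the centre, 1.355 m below the top of the plate, so y_c = 1.355 m and h_c = 1.355 × 0.929776 = 1.25985 m.
A = π(1.355)² = 5.76804 m².
Resultant F = γ·h_c·A = 10.05525 × 1.25985 × 5.76804 = 73.0701 kN.
I_c = πr⁴/4 = π × 1.355⁴/4 = 2.64757 m⁴.
Centre of pressure: y_p = y_c + I_c/(y_c·A) = 1.355 + 2.64757/(1.355 × 5.76804) = 1.355 + 0.33875 = 1.69375 m along the plane.
The resultant acts 1.355 + 0.33875 = 1.69375 m (along the plate) below the hinge at the top edge, so the moment about the hinge is M = F × 1.69375 = 73.0701 × 1.69375 = 123.762 kN·m.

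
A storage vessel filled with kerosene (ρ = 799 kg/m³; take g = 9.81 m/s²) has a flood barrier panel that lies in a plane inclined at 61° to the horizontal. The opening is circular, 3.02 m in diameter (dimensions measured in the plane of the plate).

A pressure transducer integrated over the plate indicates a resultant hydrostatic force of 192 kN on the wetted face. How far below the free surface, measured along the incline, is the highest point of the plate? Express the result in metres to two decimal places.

y_top ≈ 2.40 m

γ = ρg = 799 × 9.81 / 1000 = 7.83819 kN/m³.
A = π(1.51)² = 7.16315 m².
From F = γ·h_c·A, the centroid depth is h_c = 192/(7.83819 × 7.16315) = 3.41965 m.
Let θ = 61° be the plate's angle to the horizontal; measure y along the incline from where the plane meets the free surface. Vertical depth h = y·sinθ with sinθ = 0.874620.
Along the incline, y_c = h_c/sinθ = 3.41965/0.874620 = 3.90987 m.
The centroid is at the centre, 1.51 m below the top of the plate, so the highest point sits at y_top = 3.90987 − 1.51 = 2.39987 m along the incline.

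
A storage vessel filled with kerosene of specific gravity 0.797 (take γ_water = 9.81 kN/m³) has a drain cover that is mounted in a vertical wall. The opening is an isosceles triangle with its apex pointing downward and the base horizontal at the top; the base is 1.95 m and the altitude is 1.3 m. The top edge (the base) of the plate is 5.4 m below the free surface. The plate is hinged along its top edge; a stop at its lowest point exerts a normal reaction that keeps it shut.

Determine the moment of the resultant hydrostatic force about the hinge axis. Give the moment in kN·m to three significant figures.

γ = 0.797 × 9.81 = 7.81857 kN/m³.
With the apex down, the centroid sits h/3 = 1.3/3 = 0.433333 m below the base (the top edge), so the centroid depth is h_c = 5.4 + 0.433333 = 5.83333 m.
A = ½ × 1.95 × 1.3 = 1.2675 m².
Resultant F = γ·h_c·A = 7.81857 × 5.83333 × 1.2675 = 57.8085 kN.
I_c = b·h³/36 = 1.95 × 1.3³/36 = 0.119004 m⁴.
Centre of pressure: y_p = y_c + I_c/(y_c·A) = 5.83333 + 0.119004/(5.83333 × 1.2675) = 5.83333 + 0.0160952 = 5.84943 m along the plane.
The resultant acts 0.433333 + 0.0160952 = 0.449428 m (along the plate) below the hinge at the top edge, so the moment about the hinge is M = F × 0.449428 = 57.8085 × 0.449428 = 25.9808 kN·m.

M ≈ 26.0 kN·m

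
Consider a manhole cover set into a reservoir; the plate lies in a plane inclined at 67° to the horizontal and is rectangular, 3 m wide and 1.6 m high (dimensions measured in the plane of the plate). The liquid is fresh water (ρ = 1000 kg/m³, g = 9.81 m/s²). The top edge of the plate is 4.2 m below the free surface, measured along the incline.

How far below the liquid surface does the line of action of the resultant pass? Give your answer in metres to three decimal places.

γ = ρg = 1000 × 9.81 = 9810 N/m³ = 9.81 kN/m³.
Let θ = 67° be the plate's angle to the horizontal; measure y along the incline from where the plane meets the free surface. Vertical depth h = y·sinθ with sinθ = 0.920505.
The centroid lies 1.6/2 = 0.8 m below the top edge, so y_c = 4.2 + 0.8 = 5 m and h_c = 5 × 0.920505 = 4.60252 m.
A = 3 × 1.6 = 4.8 m².
Resultant F = γ·h_c·A = 9.81 × 4.60252 × 4.8 = 216.723 kN.
I_c = b·h³/12 = 3 × 1.6³/12 = 1.024 m⁴.
Centre of pressure: y_p = y_c + I_c/(y_c·A) = 5 + 1.024/(5 × 4.8) = 5 + 0.0426667 = 5.04267 m along the plane.
Vertically, h_p = y_p·sinθ = 5.04267 × 0.920505 = 4.6418 m.

h_p = 4.642 m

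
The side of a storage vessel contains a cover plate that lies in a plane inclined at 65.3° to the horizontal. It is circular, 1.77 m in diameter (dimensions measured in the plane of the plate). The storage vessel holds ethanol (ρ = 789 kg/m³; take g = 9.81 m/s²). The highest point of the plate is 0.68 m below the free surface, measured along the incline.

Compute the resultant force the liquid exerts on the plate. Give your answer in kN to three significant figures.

γ = ρg = 789 × 9.81 / 1000 = 7.74009 kN/m³.
Let θ = 65.3° be the plate's angle to the horizontal; measure y along the incline from where the plane meets the free surface. Vertical depth h = y·sinθ with sinθ = 0.908508.
The centroid is at the centre, 0.885 m below the top of the plate, so y_c = 0.68 + 0.885 = 1.565 m and h_c = 1.565 × 0.908508 = 1.42182 m.
A = π(0.885)² = 2.46057 m².
Resultant F = γ·h_c·A = 7.74009 × 1.42182 × 2.46057 = 27.0786 kN.

F ≈ 27.1 kN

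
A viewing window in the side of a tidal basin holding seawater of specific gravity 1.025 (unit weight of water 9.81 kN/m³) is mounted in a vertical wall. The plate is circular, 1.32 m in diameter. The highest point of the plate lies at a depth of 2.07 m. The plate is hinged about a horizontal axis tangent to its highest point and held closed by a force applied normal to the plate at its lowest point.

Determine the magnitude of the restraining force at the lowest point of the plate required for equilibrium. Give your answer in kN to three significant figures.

γ = 1.025 × 9.81 = 10.05525 kN/m³.
The centroid is at the centre, 0.66 m below the top of the plate, so the centroid depth is h_c = 2.07 + 0.66 = 2.73 m.
A = π(0.66)² = 1.36848 m².
Resultant F = γ·h_c·A = 10.05525 × 2.73 × 1.36848 = 37.5659 kN.
I_c = πr⁴/4 = π × 0.66⁴/4 = 0.149027 m⁴.
Centre of pressure: y_p = y_c + I_c/(y_c·A) = 2.73 + 0.149027/(2.73 × 1.36848) = 2.73 + 0.03989 = 2.76989 m along the plane.
The resultant acts 0.66 + 0.03989 = 0.69989 m (along the plate) below the hinge at the top edge, so the moment about the hinge is M = F × 0.69989 = 37.5659 × 0.69989 = 26.292 kN·m.
A normal force at the bottom, 1.32 m from the hinge, must supply this moment: P = 26.292/1.32 = 19.9182 kN.

P ≈ 19.9 kN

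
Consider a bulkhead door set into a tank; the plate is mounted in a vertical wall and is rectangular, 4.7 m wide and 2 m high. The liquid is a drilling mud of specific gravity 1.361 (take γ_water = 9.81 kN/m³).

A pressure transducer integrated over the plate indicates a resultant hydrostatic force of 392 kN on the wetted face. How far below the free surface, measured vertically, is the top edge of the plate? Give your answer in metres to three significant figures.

γ = 1.361 × 9.81 = 13.35141 kN/m³.
A = 4.7 × 2 = 9.4 m².
From F = γ·h_c·A, the centroid depth is h_c = 392/(13.35141 × 9.4) = 3.12342 m.
The centroid lies 2/2 = 1 m below the top edge, so the top edge sits at h_top = 3.12342 − 1 = 2.12342 m below the surface.

d_top ≈ 2.12 m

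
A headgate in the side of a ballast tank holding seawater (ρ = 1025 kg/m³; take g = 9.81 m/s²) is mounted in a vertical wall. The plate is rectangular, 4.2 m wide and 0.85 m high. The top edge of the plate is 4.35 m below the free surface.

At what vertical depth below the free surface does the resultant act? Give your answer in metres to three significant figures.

h_p = 4.79 m

γ = ρg = 1025 × 9.81 / 1000 = 10.05525 kN/m³.
The centroid lies 0.85/2 = 0.425 m below the top edge, so the centroid depth is h_c = 4.35 + 0.425 = 4.775 m.
A = 4.2 × 0.85 = 3.57 m².
Resultant F = γ·h_c·A = 10.05525 × 4.775 × 3.57 = 171.409 kN.
I_c = b·h³/12 = 4.2 × 0.85³/12 = 0.214944 m⁴.
Centre of pressure: y_p = y_c + I_c/(y_c·A) = 4.775 + 0.214944/(4.775 × 3.57) = 4.775 + 0.0126091 = 4.78761 m along the plane.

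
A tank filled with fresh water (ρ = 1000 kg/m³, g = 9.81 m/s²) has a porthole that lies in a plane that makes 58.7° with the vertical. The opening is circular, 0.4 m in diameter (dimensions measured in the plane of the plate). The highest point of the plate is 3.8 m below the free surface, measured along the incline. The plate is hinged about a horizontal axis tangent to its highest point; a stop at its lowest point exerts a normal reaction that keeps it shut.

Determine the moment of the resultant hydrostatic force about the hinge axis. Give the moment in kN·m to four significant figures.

M ≈ 0.5188 kN·m

γ = ρg = 1000 × 9.81 = 9810 N/m³ = 9.81 kN/m³.
The plate makes 58.7° with the vertical, i.e. θ = 90° − 58.7° = 31.3° to the horizontal. Measuring y along the incline from the free-surface line, vertical depth h = y·sinθ with sinθ = 0.519519.
The centroid is at the centre, 0.2 m below the top of the plate, so y_c = 3.8 + 0.2 = 4 m and h_c = 4 × 0.519519 = 2.07808 m.
A = π(0.2)² = 0.125664 m².
Resultant F = γ·h_c·A = 9.81 × 2.07808 × 0.125664 = 2.56178 kN.
I_c = πr⁴/4 = π × 0.2⁴/4 = 0.00125664 m⁴.
Centre of pressure: y_p = y_c + I_c/(y_c·A) = 4 + 0.00125664/(4 × 0.125664) = 4 + 0.0025 = 4.0025 m along the plane.
The resultant acts 0.2 + 0.0025 = 0.2025 m (along the plate) below the hinge at the top edge, so the moment about the hinge is M = F × 0.2025 = 2.56178 × 0.2025 = 0.51876 kN·m.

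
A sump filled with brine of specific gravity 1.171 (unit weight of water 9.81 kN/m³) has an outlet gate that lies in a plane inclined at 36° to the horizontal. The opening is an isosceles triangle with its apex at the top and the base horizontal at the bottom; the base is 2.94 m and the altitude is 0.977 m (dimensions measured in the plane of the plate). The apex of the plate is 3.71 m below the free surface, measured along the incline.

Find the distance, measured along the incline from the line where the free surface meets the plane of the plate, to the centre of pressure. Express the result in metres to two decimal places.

γ = 1.171 × 9.81 = 11.48751 kN/m³.
Let θ = 36° be the plate's angle to the horizontal; measure y along the incline from where the plane meets the free surface. Vertical depth h = y·sinθ with sinθ = 0.587785.
With the apex up, the centroid sits 2h/3 = 2 × 0.977/3 = 0.651333 m below the apex, so y_c = 3.71 + 0.651333 = 4.36133 m and h_c = 4.36133 × 0.587785 = 2.56352 m.
A = ½ × 2.94 × 0.977 = 1.43619 m².
Resultant F = γ·h_c·A = 11.48751 × 2.56352 × 1.43619 = 42.2936 kN.
I_c = b·h³/36 = 2.94 × 0.977³/36 = 0.0761603 m⁴.
Centre of pressure: y_p = y_c + I_c/(y_c·A) = 4.36133 + 0.0761603/(4.36133 × 1.43619) = 4.36133 + 0.012159 = 4.37349 m along the plane.

y_p = 4.37 m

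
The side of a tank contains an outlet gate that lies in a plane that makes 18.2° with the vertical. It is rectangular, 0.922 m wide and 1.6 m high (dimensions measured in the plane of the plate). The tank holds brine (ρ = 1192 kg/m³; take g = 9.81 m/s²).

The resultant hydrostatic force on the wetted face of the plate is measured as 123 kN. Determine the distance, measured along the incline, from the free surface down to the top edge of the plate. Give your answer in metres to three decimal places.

γ = ρg = 1192 × 9.81 / 1000 = 11.69352 kN/m³.
A = 0.922 × 1.6 = 1.4752 m².
From F = γ·h_c·A, the centroid depth is h_c = 123/(11.69352 × 1.4752) = 7.13032 m.
The plate makes 18.2° with the vertical, i.e. θ = 90° − 18.2° = 71.8° to the horizontal. Measuring y along the incline from the free-surface line, vertical depth h = y·sinθ with sinθ = 0.949972.
Along the incline, y_c = h_c/sinθ = 7.13032/0.949972 = 7.50582 m.
The centroid lies 1.6/2 = 0.8 m below the top edge, so the top edge sits at y_top = 7.50582 − 0.8 = 6.70582 m along the incline.

y_top ≈ 6.706 m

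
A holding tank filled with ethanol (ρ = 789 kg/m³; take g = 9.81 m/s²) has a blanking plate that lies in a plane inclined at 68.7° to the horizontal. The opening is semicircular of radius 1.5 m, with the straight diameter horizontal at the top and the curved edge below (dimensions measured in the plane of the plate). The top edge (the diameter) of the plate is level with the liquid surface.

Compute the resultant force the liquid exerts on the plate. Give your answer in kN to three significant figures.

F ≈ 16.2 kN

γ = ρg = 789 × 9.81 / 1000 = 7.74009 kN/m³.
Let θ = 68.7° be the plate's angle to the horizontal; measure y along the incline from where the plane meets the free surface. Vertical depth h = y·sinθ with sinθ = 0.931691.
The centroid of a semicircle lies 4r/(3π) = 0.63662 m from the diameter, here below the top edge, so y_c = 0.63662 m and h_c = 0.63662 × 0.931691 = 0.593133 m.
A = πr²/2 = π × 1.5²/2 = 3.53429 m².
Resultant F = γ·h_c·A = 7.74009 × 0.593133 × 3.53429 = 16.2256 kN.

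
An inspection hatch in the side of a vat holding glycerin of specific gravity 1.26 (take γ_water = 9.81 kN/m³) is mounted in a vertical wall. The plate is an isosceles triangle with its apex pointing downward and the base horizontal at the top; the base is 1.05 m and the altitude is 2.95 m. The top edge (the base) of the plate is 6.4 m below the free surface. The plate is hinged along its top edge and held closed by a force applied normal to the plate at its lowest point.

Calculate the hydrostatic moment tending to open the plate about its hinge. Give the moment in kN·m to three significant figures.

γ = 1.26 × 9.81 = 12.3606 kN/m³.
With the apex down, the centroid sits h/3 = 2.95/3 = 0.983333 m below the base (the top edge), so the centroid depth is h_c = 6.4 + 0.983333 = 7.38333 m.
A = ½ × 1.05 × 2.95 = 1.54875 m².
Resultant F = γ·h_c·A = 12.3606 × 7.38333 × 1.54875 = 141.343 kN.
I_c = b·h³/36 = 1.05 × 2.95³/36 = 0.748778 m⁴.
Centre of pressure: y_p = y_c + I_c/(y_c·A) = 7.38333 + 0.748778/(7.38333 × 1.54875) = 7.38333 + 0.0654816 = 7.44881 m along the plane.
The resultant acts 0.983333 + 0.0654816 = 1.04881 m (along the plate) below the hinge at the top edge, so the moment about the hinge is M = F × 1.04881 = 141.343 × 1.04881 = 148.242 kN·m.

M ≈ 148 kN·m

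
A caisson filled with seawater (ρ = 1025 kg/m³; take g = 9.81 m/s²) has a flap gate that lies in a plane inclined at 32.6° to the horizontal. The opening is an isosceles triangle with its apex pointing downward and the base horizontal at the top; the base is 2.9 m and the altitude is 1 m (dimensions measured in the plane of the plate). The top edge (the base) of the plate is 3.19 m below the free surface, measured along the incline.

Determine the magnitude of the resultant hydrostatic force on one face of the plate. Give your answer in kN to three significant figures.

γ = ρg = 1025 × 9.81 / 1000 = 10.05525 kN/m³.
Let θ = 32.6° be the plate's angle to the horizontal; measure y along the incline from where the plane meets the free surface. Vertical depth h = y·sinθ with sinθ = 0.538771.
With the apex down, the centroid sits h/3 = 1/3 = 0.333333 m below the base (the top edge), so y_c = 3.19 + 0.333333 = 3.52333 m and h_c = 3.52333 × 0.538771 = 1.89827 m.
A = ½ × 2.9 × 1 = 1.45 m².
Resultant F = γ·h_c·A = 10.05525 × 1.89827 × 1.45 = 27.677 kN.

F ≈ 27.7 kN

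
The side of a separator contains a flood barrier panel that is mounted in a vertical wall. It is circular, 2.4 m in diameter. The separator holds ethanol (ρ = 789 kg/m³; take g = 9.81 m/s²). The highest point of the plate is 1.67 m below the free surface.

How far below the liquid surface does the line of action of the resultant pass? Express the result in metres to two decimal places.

h_p = 3.00 m

γ = ρg = 789 × 9.81 / 1000 = 7.74009 kN/m³.
The centroid is at the centre, 1.2 m below the top of the plate, so the centroid depth is h_c = 1.67 + 1.2 = 2.87 m.
A = π(1.2)² = 4.52389 m².
Resultant F = γ·h_c·A = 7.74009 × 2.87 × 4.52389 = 100.494 kN.
I_c = πr⁴/4 = π × 1.2⁴/4 = 1.6286 m⁴.
Centre of pressure: y_p = y_c + I_c/(y_c·A) = 2.87 + 1.6286/(2.87 × 4.52389) = 2.87 + 0.125436 = 2.99544 m along the plane.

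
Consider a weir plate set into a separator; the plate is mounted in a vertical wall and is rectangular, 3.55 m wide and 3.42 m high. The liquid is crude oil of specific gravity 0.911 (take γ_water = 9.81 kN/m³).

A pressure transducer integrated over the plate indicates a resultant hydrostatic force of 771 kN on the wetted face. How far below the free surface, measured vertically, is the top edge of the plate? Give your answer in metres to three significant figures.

γ = 0.911 × 9.81 = 8.93691 kN/m³.
A = 3.55 × 3.42 = 12.141 m².
From F = γ·h_c·A, the centroid depth is h_c = 771/(8.93691 × 12.141) = 7.10579 m.
The centroid lies 3.42/2 = 1.71 m below the top edge, so the top edge sits at h_top = 7.10579 − 1.71 = 5.39579 m below the surface.

d_top ≈ 5.40 m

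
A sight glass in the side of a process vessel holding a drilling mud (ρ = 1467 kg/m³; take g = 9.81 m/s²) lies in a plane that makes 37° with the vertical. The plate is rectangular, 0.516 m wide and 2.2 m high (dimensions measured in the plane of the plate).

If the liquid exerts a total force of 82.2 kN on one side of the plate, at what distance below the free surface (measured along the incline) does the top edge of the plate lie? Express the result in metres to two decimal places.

γ = ρg = 1467 × 9.81 / 1000 = 14.39127 kN/m³.
A = 0.516 × 2.2 = 1.1352 m².
From F = γ·h_c·A, the centroid depth is h_c = 82.2/(14.39127 × 1.1352) = 5.03153 m.
The plate makes 37° with the vertical, i.e. θ = 90° − 37° = 53° to the horizontal. Measuring y along the incline from the free-surface line, vertical depth h = y·sinθ with sinθ = 0.798636.
Along the incline, y_c = h_c/sinθ = 5.03153/0.798636 = 6.30015 m.
The centroid lies 2.2/2 = 1.1 m below the top edge, so the top edge sits at y_top = 6.30015 − 1.1 = 5.20015 m along the incline.

y_top ≈ 5.20 m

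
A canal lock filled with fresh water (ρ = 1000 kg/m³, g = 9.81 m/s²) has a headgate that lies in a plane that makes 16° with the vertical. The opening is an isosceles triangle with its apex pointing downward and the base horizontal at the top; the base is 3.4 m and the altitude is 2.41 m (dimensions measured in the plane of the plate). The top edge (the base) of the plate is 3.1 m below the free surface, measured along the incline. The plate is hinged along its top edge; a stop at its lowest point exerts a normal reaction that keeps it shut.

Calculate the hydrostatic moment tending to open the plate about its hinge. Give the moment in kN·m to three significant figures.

γ = ρg = 1000 × 9.81 = 9810 N/m³ = 9.81 kN/m³.
The plate makes 16° with the vertical, i.e. θ = 90° − 16° = 74° to the horizontal. Measuring y along the incline from the free-surface line, vertical depth h = y·sinθ with sinθ = 0.961262.
With the apex down, the centroid sits h/3 = 2.41/3 = 0.803333 m below the base (the top edge), so y_c = 3.1 + 0.803333 = 3.90333 m and h_c = 3.90333 × 0.961262 = 3.75212 m.
A = ½ × 3.4 × 2.41 = 4.097 m².
Resultant F = γ·h_c·A = 9.81 × 3.75212 × 4.097 = 150.804 kN.
I_c = b·h³/36 = 3.4 × 2.41³/36 = 1.32199 m⁴.
Centre of pressure: y_p = y_c + I_c/(y_c·A) = 3.90333 + 1.32199/(3.90333 × 4.097) = 3.90333 + 0.082666 = 3.986 m along the plane.
The resultant acts 0.803333 + 0.082666 = 0.885999 m (along the plate) below the hinge at the top edge, so the moment about the hinge is M = F × 0.885999 = 150.804 × 0.885999 = 133.612 kN·m.

M ≈ 134 kN·m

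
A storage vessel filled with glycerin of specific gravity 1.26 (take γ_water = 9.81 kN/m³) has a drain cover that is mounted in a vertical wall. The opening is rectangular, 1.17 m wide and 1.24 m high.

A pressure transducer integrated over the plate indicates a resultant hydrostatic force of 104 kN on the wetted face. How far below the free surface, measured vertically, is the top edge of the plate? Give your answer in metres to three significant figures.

γ = 1.26 × 9.81 = 12.3606 kN/m³.
A = 1.17 × 1.24 = 1.4508 m².
From F = γ·h_c·A, the centroid depth is h_c = 104/(12.3606 × 1.4508) = 5.79944 m.
The centroid lies 1.24/2 = 0.62 m below the top edge, so the top edge sits at h_top = 5.79944 − 0.62 = 5.17944 m below the surface.

d_top ≈ 5.18 m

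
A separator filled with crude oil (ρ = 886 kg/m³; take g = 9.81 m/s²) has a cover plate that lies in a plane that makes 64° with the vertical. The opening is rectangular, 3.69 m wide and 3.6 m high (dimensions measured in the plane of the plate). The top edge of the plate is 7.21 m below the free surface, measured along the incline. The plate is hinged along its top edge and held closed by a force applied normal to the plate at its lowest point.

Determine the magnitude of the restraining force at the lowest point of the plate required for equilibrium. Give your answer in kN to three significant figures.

P ≈ 243 kN

γ = ρg = 886 × 9.81 / 1000 = 8.69166 kN/m³.
The plate makes 64° with the vertical, i.e. θ = 90° − 64° = 26° to the horizontal. Measuring y along the incline from the free-surface line, vertical depth h = y·sinθ with sinθ = 0.438371.
The centroid lies 3.6/2 = 1.8 m below the top edge, so y_c = 7.21 + 1.8 = 9.01 m and h_c = 9.01 × 0.438371 = 3.94972 m.
A = 3.69 × 3.6 = 13.284 m².
Resultant F = γ·h_c·A = 8.69166 × 3.94972 × 13.284 = 456.035 kN.
I_c = b·h³/12 = 3.69 × 3.6³/12 = 14.3467 m⁴.
Centre of pressure: y_p = y_c + I_c/(y_c·A) = 9.01 + 14.3467/(9.01 × 13.284) = 9.01 + 0.119867 = 9.12987 m along the plane.
The resultant acts 1.8 + 0.119867 = 1.91987 m (along the plate) below the hinge at the top edge, so the moment about the hinge is M = F × 1.91987 = 456.035 × 1.91987 = 875.528 kN·m.
A normal force at the bottom, 3.6 m from the hinge, must supply this moment: P = 875.528/3.6 = 243.202 kN.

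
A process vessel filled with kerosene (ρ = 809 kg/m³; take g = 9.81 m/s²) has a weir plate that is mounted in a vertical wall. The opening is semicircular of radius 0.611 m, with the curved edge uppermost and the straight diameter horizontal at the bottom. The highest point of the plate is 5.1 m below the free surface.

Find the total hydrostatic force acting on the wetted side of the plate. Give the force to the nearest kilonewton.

F ≈ 25 kN

γ = ρg = 809 × 9.81 / 1000 = 7.93629 kN/m³.
The centroid lies 4r/(3π) = 0.259316 m above the diameter, so r − 4r/(3π) = 0.611 − 0.259316 = 0.351684 m below the topmost point, so the centroid depth is h_c = 5.1 + 0.351684 = 5.45168 m.
A = πr²/2 = π × 0.611²/2 = 0.586411 m².
Resultant F = γ·h_c·A = 7.93629 × 5.45168 × 0.586411 = 25.3717 kN.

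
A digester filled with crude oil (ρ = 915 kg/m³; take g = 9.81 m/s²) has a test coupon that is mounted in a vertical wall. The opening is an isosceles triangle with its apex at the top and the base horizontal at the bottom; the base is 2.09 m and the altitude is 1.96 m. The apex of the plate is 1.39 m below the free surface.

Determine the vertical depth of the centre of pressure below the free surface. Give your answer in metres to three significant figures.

γ = ρg = 915 × 9.81 / 1000 = 8.97615 kN/m³.
With the apex up, the centroid sits 2h/3 = 2 × 1.96/3 = 1.30667 m below the apex, so the centroid depth is h_c = 1.39 + 1.30667 = 2.69667 m.
A = ½ × 2.09 × 1.96 = 2.0482 m².
Resultant F = γ·h_c·A = 8.97615 × 2.69667 × 2.0482 = 49.5781 kN.
I_c = b·h³/36 = 2.09 × 1.96³/36 = 0.437131 m⁴.
Centre of pressure: y_p = y_c + I_c/(y_c·A) = 2.69667 + 0.437131/(2.69667 × 2.0482) = 2.69667 + 0.0791428 = 2.77581 m along the plane.

h_p = 2.78 m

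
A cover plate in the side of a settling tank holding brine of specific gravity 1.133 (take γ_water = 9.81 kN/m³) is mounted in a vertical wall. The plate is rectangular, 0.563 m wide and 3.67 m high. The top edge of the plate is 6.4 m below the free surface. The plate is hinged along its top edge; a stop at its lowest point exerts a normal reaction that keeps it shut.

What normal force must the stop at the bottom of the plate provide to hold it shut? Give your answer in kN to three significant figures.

γ = 1.133 × 9.81 = 11.11473 kN/m³.
The centroid lies 3.67/2 = 1.835 m below the top edge, so the centroid depth is h_c = 6.4 + 1.835 = 8.235 m.
A = 0.563 × 3.67 = 2.06621 m².
Resultant F = γ·h_c·A = 11.11473 × 8.235 × 2.06621 = 189.12 kN.
I_c = b·h³/12 = 0.563 × 3.67³/12 = 2.31913 m⁴.
Centre of pressure: y_p = y_c + I_c/(y_c·A) = 8.235 + 2.31913/(8.235 × 2.06621) = 8.235 + 0.136297 = 8.3713 m along the plane.
The resultant acts 1.835 + 0.136297 = 1.9713 m (along the plate) below the hinge at the top edge, so the moment about the hinge is M = F × 1.9713 = 189.12 × 1.9713 = 372.812 kN·m.
A normal force at the bottom, 3.67 m from the hinge, must supply this moment: P = 372.812/3.67 = 101.584 kN.

P ≈ 102 kN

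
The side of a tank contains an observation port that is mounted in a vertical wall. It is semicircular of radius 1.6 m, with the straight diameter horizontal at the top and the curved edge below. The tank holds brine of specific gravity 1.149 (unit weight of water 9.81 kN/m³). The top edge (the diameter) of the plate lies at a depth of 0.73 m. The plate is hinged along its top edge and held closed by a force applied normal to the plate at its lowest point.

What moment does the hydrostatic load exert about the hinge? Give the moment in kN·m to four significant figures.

γ = 1.149 × 9.81 = 11.27169 kN/m³.
The centroid of a semicircle lies 4r/(3π) = 0.679061 m from the diameter, here below the top edge, so the centroid depth is h_c = 0.73 + 0.679061 = 1.40906 m.
A = πr²/2 = π × 1.6²/2 = 4.02124 m².
Resultant F = γ·h_c·A = 11.27169 × 1.40906 × 4.02124 = 63.8673 kN.
I_c = (π/8 − 8/(9π))·r⁴ = 0.109757 × 1.6⁴ = 0.719303 m⁴.
Centre of pressure: y_p = y_c + I_c/(y_c·A) = 1.40906 + 0.719303/(1.40906 × 4.02124) = 1.40906 + 0.126947 = 1.53601 m along the plane.
The resultant acts 0.679061 + 0.126947 = 0.806008 m (along the plate) below the hinge at the top edge, so the moment about the hinge is M = F × 0.806008 = 63.8673 × 0.806008 = 51.4776 kN·m.

M ≈ 51.48 kN·m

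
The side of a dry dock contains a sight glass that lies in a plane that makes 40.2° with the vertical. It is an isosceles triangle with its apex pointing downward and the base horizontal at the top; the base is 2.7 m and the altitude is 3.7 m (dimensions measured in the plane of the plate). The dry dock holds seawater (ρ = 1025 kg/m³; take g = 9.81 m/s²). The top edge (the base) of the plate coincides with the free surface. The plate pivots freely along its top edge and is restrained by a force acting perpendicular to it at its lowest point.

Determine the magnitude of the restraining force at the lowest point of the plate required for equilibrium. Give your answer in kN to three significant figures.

P ≈ 23.7 kN

γ = ρg = 1025 × 9.81 / 1000 = 10.05525 kN/m³.
The plate makes 40.2° with the vertical, i.e. θ = 90° − 40.2° = 49.8° to the horizontal. Measuring y along the incline from the free-surface line, vertical depth h = y·sinθ with sinθ = 0.763796.
With the apex down, the centroid sits h/3 = 3.7/3 = 1.23333 m below the base (the top edge), so y_c = 1.23333 m and h_c = 1.23333 × 0.763796 = 0.942013 m.
A = ½ × 2.7 × 3.7 = 4.995 m².
Resultant F = γ·h_c·A = 10.05525 × 0.942013 × 4.995 = 47.3135 kN.
I_c = b·h³/36 = 2.7 × 3.7³/36 = 3.79898 m⁴.
Centre of pressure: y_p = y_c + I_c/(y_c·A) = 1.23333 + 3.79898/(1.23333 × 4.995) = 1.23333 + 0.616669 = 1.85 m along the plane.
The resultant acts 1.23333 + 0.616669 = 1.85 m (along the plate) below the hinge at the top edge, so the moment about the hinge is M = F × 1.85 = 47.3135 × 1.85 = 87.53 kN·m.
A normal force at the bottom, 3.7 m from the hinge, must supply this moment: P = 87.53/3.7 = 23.6568 kN.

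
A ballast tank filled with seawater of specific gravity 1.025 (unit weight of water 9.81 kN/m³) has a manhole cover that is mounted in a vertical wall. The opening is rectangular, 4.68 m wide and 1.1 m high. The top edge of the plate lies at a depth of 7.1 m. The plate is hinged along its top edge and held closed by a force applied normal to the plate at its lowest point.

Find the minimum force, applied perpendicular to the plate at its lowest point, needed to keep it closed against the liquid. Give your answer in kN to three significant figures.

P ≈ 203 kN

γ = 1.025 × 9.81 = 10.05525 kN/m³.
The centroid lies 1.1/2 = 0.55 m below the top edge, so the centroid depth is h_c = 7.1 + 0.55 = 7.65 m.
A = 4.68 × 1.1 = 5.148 m².
Resultant F = γ·h_c·A = 10.05525 × 7.65 × 5.148 = 395.998 kN.
I_c = b·h³/12 = 4.68 × 1.1³/12 = 0.51909 m⁴.
Centre of pressure: y_p = y_c + I_c/(y_c·A) = 7.65 + 0.51909/(7.65 × 5.148) = 7.65 + 0.0131808 = 7.66318 m along the plane.
The resultant acts 0.55 + 0.0131808 = 0.563181 m (along the plate) below the hinge at the top edge, so the moment about the hinge is M = F × 0.563181 = 395.998 × 0.563181 = 223.019 kN·m.
A normal force at the bottom, 1.1 m from the hinge, must supply this moment: P = 223.019/1.1 = 202.745 kN.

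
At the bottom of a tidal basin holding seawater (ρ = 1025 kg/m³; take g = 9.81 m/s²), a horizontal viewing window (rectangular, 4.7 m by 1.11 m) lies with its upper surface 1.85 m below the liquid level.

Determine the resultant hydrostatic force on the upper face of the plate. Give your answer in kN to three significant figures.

F ≈ 97.0 kN

γ = ρg = 1025 × 9.81 / 1000 = 10.05525 kN/m³.
The plate is horizontal, so pressure is uniform at p = γ·h = 10.05525 × 1.85 = 18.6022 kN/m².
A = 4.7 × 1.11 = 5.217 m².
F = p·A = 18.6022 × 5.217 = 97.0477 kN.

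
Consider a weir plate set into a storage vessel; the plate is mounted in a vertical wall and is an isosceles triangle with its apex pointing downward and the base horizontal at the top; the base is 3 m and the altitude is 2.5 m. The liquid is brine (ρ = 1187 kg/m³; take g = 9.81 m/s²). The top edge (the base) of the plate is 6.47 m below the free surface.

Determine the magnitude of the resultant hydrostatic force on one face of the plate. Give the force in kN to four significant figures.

F ≈ 318.9 kN

γ = ρg = 1187 × 9.81 / 1000 = 11.64447 kN/m³.
With the apex down, the centroid sits h/3 = 2.5/3 = 0.833333 m below the base (the top edge), so the centroid depth is h_c = 6.47 + 0.833333 = 7.30333 m.
A = ½ × 3 × 2.5 = 3.75 m².
Resultant F = γ·h_c·A = 11.64447 × 7.30333 × 3.75 = 318.913 kN.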